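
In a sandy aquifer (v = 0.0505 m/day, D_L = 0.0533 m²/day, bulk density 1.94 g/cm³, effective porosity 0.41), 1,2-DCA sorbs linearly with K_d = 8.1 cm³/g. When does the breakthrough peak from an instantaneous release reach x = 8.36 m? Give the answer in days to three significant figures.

Retardation factor R = 1 + ρ_b·K_d/n = 1 + 1.94 × 8.1/0.41 = 39.33.
Sorption retards both mechanisms: v_R = v/R = 0.001284 m/day, D_R = D/R = 0.001355 m²/day.
Peak time from v_R²t² + 2D_R t − x² = 0: t = (√(D_R² + v_R²x²) − D_R)/v_R².
√(D_R² + v_R²x²) = √(0.001355² + 0.001284² × 8.36²) = 0.01082; v_R² = 1.649e-06.
t = (0.01082 − 0.001355)/1.649e-06 = 5740 days.

5740 days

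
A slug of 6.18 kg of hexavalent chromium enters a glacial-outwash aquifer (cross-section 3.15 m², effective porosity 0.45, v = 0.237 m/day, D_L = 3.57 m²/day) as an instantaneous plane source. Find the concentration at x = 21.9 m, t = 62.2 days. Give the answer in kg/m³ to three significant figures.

For an instantaneous plane source, C(x,t) = M/(n_e·A·√(4πDt)) · exp(−(x−vt)²/(4Dt)), with n_e·A the pore (flow) area.
Plume center vt = 0.237 × 62.2 = 14.7414 m, so the well at 21.9 m is 7.1586 m downgradient of the peak.
√(4πDt) = 52.82 m, giving peak height M/(n_e·A·√(4πDt)) = 6.18/(0.45 × 3.15 × 52.82) = 0.08254 kg/m³.
(x−vt)²/(4Dt) = (7.1586)²/(4 × 3.57 × 62.2) = 0.05769; exp(−0.05769) = 0.9439.
C = 0.08254 × 0.9439 = 0.0779 kg/m³.

0.0779 kg/m³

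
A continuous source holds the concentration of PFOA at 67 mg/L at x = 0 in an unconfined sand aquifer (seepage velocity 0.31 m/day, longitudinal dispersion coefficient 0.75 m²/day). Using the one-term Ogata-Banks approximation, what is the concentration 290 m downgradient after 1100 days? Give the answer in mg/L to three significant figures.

For a continuous step input, C/C₀ ≈ ½·erfc((x−vt)/(2√(Dt))).
vt = 0.31 × 1100 = 341 m and 2√(Dt) = 2√(0.75 × 1100) = 57.45 m.
Argument (x−vt)/(2√(Dt)) = (290 − 341)/57.45 = -0.8877; ½·erfc(-0.8877) = 0.8953.
C = 67 × 0.8953 = 60.0 mg/L.

60.0 mg/L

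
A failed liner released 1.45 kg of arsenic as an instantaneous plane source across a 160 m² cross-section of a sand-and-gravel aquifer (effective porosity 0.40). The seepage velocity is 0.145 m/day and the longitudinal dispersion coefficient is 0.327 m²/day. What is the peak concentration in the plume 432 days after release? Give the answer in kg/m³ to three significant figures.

0.000538 kg/m³

The peak of an instantaneous 1D plume sits at x = vt; there the Gaussian factor is 1 and C_max = M/(n_e·A·√(4πDt)), where n_e·A is the pore area the mass is dissolved in.
√(4πDt) = √(4π × 0.327 × 432) = 42.13 m, so C_max = 1.45/(0.40 × 160 × 42.13) = 0.000538 kg/m³.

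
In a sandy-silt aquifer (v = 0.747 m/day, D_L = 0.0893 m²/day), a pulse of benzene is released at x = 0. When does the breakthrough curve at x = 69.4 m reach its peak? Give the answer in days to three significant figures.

For the 1D instantaneous-source solution, setting ∂C/∂t = 0 at fixed x gives v²t² + 2Dt − x² = 0, so t = (√(D² + v²x²) − D)/v².
√(D² + v²x²) = √(0.0893² + 0.747² × 69.4²) = 51.84; v² = 0.558009.
t = (51.84 − 0.0893)/0.558009 = 92.7 days (vs. the pure-advection estimate x/v = 92.9 d).

92.7 days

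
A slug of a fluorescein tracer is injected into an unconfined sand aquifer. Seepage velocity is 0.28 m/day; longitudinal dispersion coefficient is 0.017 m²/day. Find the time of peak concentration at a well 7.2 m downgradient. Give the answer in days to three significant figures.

For the 1D instantaneous-source solution, setting ∂C/∂t = 0 at fixed x gives v²t² + 2Dt − x² = 0, so t = (√(D² + v²x²) − D)/v².
√(D² + v²x²) = √(0.017² + 0.28² × 7.2²) = 2.016; v² = 0.0784.
t = (2.016 − 0.017)/0.0784 = 25.5 days (vs. the pure-advection estimate x/v = 25.7 d).

25.5 days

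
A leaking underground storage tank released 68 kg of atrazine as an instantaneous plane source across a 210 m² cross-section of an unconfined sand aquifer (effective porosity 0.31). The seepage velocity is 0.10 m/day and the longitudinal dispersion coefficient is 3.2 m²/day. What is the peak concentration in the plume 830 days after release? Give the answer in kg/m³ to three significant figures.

The peak of an instantaneous 1D plume sits at x = vt; there the Gaussian factor is 1 and C_max = M/(n_e·A·√(4πDt)), where n_e·A is the pore area the mass is dissolved in.
√(4πDt) = √(4π × 3.2 × 830) = 182.7 m, so C_max = 68/(0.31 × 210 × 182.7) = 0.00572 kg/m³.

0.00572 kg/m³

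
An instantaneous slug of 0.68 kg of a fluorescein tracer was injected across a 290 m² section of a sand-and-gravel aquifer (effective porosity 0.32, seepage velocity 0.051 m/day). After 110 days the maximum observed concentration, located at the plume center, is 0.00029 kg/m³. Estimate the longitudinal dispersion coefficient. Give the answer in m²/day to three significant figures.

At the plume center C_max = M/(n_e·A·√(4πDt)), so D = M²/(4πt·(n_e·A·C_max)²).
n_e·A·C_max = 0.32 × 290 × 0.00029 = 0.02691 kg/m.
D = 0.68²/(4π × 110 × 0.02691²) = 0.462 m²/day.

0.462 m²/day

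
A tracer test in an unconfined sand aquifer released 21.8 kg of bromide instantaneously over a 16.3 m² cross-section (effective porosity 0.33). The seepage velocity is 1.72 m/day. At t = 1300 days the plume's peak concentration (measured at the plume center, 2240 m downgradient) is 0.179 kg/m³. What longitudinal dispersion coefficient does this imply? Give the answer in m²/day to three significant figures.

0.0314 m²/day

At the plume center C_max = M/(n_e·A·√(4πDt)), so D = M²/(4πt·(n_e·A·C_max)²).
n_e·A·C_max = 0.33 × 16.3 × 0.179 = 0.9628 kg/m.
D = 21.8²/(4π × 1300 × 0.9628²) = 0.0314 m²/day.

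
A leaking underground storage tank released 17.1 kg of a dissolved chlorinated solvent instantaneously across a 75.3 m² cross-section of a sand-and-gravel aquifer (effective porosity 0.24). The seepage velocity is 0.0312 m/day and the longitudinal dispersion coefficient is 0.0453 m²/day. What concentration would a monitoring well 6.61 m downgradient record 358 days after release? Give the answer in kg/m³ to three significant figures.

For an instantaneous plane source, C(x,t) = M/(n_e·A·√(4πDt)) · exp(−(x−vt)²/(4Dt)), with n_e·A the pore (flow) area.
Plume center vt = 0.0312 × 358 = 11.1696 m, so the well at 6.61 m is 4.5596 m upgradient of the peak.
√(4πDt) = 14.28 m, giving peak height M/(n_e·A·√(4πDt)) = 17.1/(0.24 × 75.3 × 14.28) = 0.06626 kg/m³.
(x−vt)²/(4Dt) = (-4.5596)²/(4 × 0.0453 × 358) = 0.3205; exp(−0.3205) = 0.7258.
C = 0.06626 × 0.7258 = 0.0481 kg/m³.

0.0481 kg/m³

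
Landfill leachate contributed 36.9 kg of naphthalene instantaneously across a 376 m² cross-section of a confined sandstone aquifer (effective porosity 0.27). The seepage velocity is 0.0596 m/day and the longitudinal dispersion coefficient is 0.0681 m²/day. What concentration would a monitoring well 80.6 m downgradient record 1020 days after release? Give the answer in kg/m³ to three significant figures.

For an instantaneous plane source, C(x,t) = M/(n_e·A·√(4πDt)) · exp(−(x−vt)²/(4Dt)), with n_e·A the pore (flow) area.
Plume center vt = 0.0596 × 1020 = 60.792 m, so the well at 80.6 m is 19.808 m downgradient of the peak.
√(4πDt) = 29.54 m, giving peak height M/(n_e·A·√(4πDt)) = 36.9/(0.27 × 376 × 29.54) = 0.01230 kg/m³.
(x−vt)²/(4Dt) = (19.808)²/(4 × 0.0681 × 1020) = 1.412; exp(−1.412) = 0.2437.
C = 0.01230 × 0.2437 = 0.00300 kg/m³.

0.00300 kg/m³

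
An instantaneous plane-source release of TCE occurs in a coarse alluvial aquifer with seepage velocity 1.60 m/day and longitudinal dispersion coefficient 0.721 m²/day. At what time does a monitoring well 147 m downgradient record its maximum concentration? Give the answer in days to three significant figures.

91.6 days

For the 1D instantaneous-source solution, setting ∂C/∂t = 0 at fixed x gives v²t² + 2Dt − x² = 0, so t = (√(D² + v²x²) − D)/v².
√(D² + v²x²) = √(0.721² + 1.60² × 147²) = 235.2; v² = 2.56.
t = (235.2 − 0.721)/2.56 = 91.6 days (vs. the pure-advection estimate x/v = 91.9 d).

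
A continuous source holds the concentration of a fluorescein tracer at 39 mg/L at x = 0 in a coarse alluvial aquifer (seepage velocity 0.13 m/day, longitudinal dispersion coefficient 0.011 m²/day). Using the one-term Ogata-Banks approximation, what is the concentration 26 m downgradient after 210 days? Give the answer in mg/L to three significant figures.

For a continuous step input, C/C₀ ≈ ½·erfc((x−vt)/(2√(Dt))).
vt = 0.13 × 210 = 27.3 m and 2√(Dt) = 2√(0.011 × 210) = 3.040 m.
Argument (x−vt)/(2√(Dt)) = (26 − 27.3)/3.040 = -0.4276; ½·erfc(-0.4276) = 0.7273.
C = 39 × 0.7273 = 28.4 mg/L.

28.4 mg/L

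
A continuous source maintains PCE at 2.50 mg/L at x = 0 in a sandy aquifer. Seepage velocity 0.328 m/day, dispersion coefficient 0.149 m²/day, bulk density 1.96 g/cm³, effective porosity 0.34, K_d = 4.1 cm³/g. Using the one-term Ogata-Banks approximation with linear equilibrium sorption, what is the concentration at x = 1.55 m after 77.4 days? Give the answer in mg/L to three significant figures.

Retardation factor R = 1 + ρ_b·K_d/n = 1 + 1.96 × 4.1/0.34 = 24.64.
Sorption retards both mechanisms: v_R = v/R = 0.01331 m/day, D_R = D/R = 0.006047 m²/day.
v_R·t = 0.01331 × 77.4 = 1.030194 m; 2√(D_R t) = 1.368 m; argument = (1.55 − 1.030194)/1.368 = 0.3800.
C = C₀ × ½·erfc(0.3800) = 2.50 × 0.2955 = 0.739 mg/L.

0.739 mg/L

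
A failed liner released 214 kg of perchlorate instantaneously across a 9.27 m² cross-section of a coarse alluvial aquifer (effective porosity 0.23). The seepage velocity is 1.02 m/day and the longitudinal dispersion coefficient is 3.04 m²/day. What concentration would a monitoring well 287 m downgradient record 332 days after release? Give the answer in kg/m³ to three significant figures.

For an instantaneous plane source, C(x,t) = M/(n_e·A·√(4πDt)) · exp(−(x−vt)²/(4Dt)), with n_e·A the pore (flow) area.
Plume center vt = 1.02 × 332 = 338.64 m, so the well at 287 m is 51.64 m upgradient of the peak.
√(4πDt) = 112.6 m, giving peak height M/(n_e·A·√(4πDt)) = 214/(0.23 × 9.27 × 112.6) = 0.8914 kg/m³.
(x−vt)²/(4Dt) = (-51.64)²/(4 × 3.04 × 332) = 0.6605; exp(−0.6605) = 0.5166.
C = 0.8914 × 0.5166 = 0.460 kg/m³.

0.460 kg/m³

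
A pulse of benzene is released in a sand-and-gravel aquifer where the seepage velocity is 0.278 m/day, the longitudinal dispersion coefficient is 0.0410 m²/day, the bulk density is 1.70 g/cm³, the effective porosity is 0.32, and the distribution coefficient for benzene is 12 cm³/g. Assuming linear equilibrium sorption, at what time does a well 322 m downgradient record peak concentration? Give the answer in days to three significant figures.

Retardation factor R = 1 + ρ_b·K_d/n = 1 + 1.70 × 12/0.32 = 64.75.
Sorption retards both mechanisms: v_R = v/R = 0.004293 m/day, D_R = D/R = 0.0006332 m²/day.
Peak time from v_R²t² + 2D_R t − x² = 0: t = (√(D_R² + v_R²x²) − D_R)/v_R².
√(D_R² + v_R²x²) = √(0.0006332² + 0.004293² × 322²) = 1.382; v_R² = 1.843e-05.
t = (1.382 − 0.0006332)/1.843e-05 = 75000 days.

75000 days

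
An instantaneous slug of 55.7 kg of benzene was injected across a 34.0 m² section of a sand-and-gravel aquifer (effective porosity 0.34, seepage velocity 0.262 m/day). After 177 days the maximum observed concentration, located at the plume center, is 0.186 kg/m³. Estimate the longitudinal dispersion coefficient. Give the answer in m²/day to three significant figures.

At the plume center C_max = M/(n_e·A·√(4πDt)), so D = M²/(4πt·(n_e·A·C_max)²).
n_e·A·C_max = 0.34 × 34.0 × 0.186 = 2.150 kg/m.
D = 55.7²/(4π × 177 × 2.150²) = 0.302 m²/day.

0.302 m²/day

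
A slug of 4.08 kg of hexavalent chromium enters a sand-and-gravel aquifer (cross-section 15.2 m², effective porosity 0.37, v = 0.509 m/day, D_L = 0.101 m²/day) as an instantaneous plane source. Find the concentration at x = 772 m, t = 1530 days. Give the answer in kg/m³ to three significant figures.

0.0153 kg/m³

For an instantaneous plane source, C(x,t) = M/(n_e·A·√(4πDt)) · exp(−(x−vt)²/(4Dt)), with n_e·A the pore (flow) area.
Plume center vt = 0.509 × 1530 = 778.77 m, so the well at 772 m is 6.77 m upgradient of the peak.
√(4πDt) = 44.07 m, giving peak height M/(n_e·A·√(4πDt)) = 4.08/(0.37 × 15.2 × 44.07) = 0.01646 kg/m³.
(x−vt)²/(4Dt) = (-6.77)²/(4 × 0.101 × 1530) = 0.07415; exp(−0.07415) = 0.9285.
C = 0.01646 × 0.9285 = 0.0153 kg/m³.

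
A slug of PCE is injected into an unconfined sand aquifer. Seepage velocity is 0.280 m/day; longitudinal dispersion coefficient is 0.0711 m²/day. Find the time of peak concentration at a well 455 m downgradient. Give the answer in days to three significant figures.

For the 1D instantaneous-source solution, setting ∂C/∂t = 0 at fixed x gives v²t² + 2Dt − x² = 0, so t = (√(D² + v²x²) − D)/v².
√(D² + v²x²) = √(0.0711² + 0.280² × 455²) = 127.4; v² = 0.0784.
t = (127.4 − 0.0711)/0.0784 = 1620 days (vs. the pure-advection estimate x/v = 1620 d).

1620 days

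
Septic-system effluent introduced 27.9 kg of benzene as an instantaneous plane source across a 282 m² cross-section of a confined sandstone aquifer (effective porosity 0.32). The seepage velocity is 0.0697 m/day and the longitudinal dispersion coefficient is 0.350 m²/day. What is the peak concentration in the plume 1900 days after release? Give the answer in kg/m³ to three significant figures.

The peak of an instantaneous 1D plume sits at x = vt; there the Gaussian factor is 1 and C_max = M/(n_e·A·√(4πDt)), where n_e·A is the pore area the mass is dissolved in.
√(4πDt) = √(4π × 0.350 × 1900) = 91.41 m, so C_max = 27.9/(0.32 × 282 × 91.41) = 0.00338 kg/m³.

0.00338 kg/m³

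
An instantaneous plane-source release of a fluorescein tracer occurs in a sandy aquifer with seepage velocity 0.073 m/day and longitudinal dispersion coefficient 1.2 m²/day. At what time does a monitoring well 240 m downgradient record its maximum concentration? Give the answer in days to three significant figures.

For the 1D instantaneous-source solution, setting ∂C/∂t = 0 at fixed x gives v²t² + 2Dt − x² = 0, so t = (√(D² + v²x²) − D)/v².
√(D² + v²x²) = √(1.2² + 0.073² × 240²) = 17.56; v² = 0.005329.
t = (17.56 − 1.2)/0.005329 = 3070 days (vs. the pure-advection estimate x/v = 3290 d).

3070 days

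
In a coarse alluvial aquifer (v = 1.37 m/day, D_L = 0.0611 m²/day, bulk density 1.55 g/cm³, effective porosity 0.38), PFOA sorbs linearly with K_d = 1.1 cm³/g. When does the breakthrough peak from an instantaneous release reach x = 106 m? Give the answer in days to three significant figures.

424 days

Retardation factor R = 1 + ρ_b·K_d/n = 1 + 1.55 × 1.1/0.38 = 5.487.
Sorption retards both mechanisms: v_R = v/R = 0.2497 m/day, D_R = D/R = 0.01114 m²/day.
Peak time from v_R²t² + 2D_R t − x² = 0: t = (√(D_R² + v_R²x²) − D_R)/v_R².
√(D_R² + v_R²x²) = √(0.01114² + 0.2497² × 106²) = 26.47; v_R² = 0.06235.
t = (26.47 − 0.01114)/0.06235 = 424 days.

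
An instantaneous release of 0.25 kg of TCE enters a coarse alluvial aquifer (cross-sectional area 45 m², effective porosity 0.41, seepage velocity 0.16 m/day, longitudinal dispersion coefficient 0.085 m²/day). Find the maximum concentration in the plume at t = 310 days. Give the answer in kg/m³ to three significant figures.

The peak of an instantaneous 1D plume sits at x = vt; there the Gaussian factor is 1 and C_max = M/(n_e·A·√(4πDt)), where n_e·A is the pore area the mass is dissolved in.
√(4πDt) = √(4π × 0.085 × 310) = 18.20 m, so C_max = 0.25/(0.41 × 45 × 18.20) = 0.000745 kg/m³.

0.000745 kg/m³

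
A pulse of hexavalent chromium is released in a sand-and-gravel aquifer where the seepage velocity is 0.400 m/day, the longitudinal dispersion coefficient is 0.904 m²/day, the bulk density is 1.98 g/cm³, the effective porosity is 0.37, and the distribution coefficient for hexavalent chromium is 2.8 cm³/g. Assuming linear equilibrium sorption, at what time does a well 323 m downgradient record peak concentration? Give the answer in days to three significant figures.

12800 days

Retardation factor R = 1 + ρ_b·K_d/n = 1 + 1.98 × 2.8/0.37 = 15.98.
Sorption retards both mechanisms: v_R = v/R = 0.02503 m/day, D_R = D/R = 0.05657 m²/day.
Peak time from v_R²t² + 2D_R t − x² = 0: t = (√(D_R² + v_R²x²) − D_R)/v_R².
√(D_R² + v_R²x²) = √(0.05657² + 0.02503² × 323²) = 8.085; v_R² = 0.0006265.
t = (8.085 − 0.05657)/0.0006265 = 12800 days.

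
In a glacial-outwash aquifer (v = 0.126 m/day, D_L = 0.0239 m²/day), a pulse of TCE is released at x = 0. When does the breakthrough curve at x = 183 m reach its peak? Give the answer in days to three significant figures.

For the 1D instantaneous-source solution, setting ∂C/∂t = 0 at fixed x gives v²t² + 2Dt − x² = 0, so t = (√(D² + v²x²) − D)/v².
√(D² + v²x²) = √(0.0239² + 0.126² × 183²) = 23.06; v² = 0.015876.
t = (23.06 − 0.0239)/0.015876 = 1450 days (vs. the pure-advection estimate x/v = 1450 d).

1450 days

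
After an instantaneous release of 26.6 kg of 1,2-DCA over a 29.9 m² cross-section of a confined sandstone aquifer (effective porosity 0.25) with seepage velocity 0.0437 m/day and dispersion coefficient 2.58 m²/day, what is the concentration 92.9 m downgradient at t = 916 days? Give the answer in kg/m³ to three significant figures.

For an instantaneous plane source, C(x,t) = M/(n_e·A·√(4πDt)) · exp(−(x−vt)²/(4Dt)), with n_e·A the pore (flow) area.
Plume center vt = 0.0437 × 916 = 40.0292 m, so the well at 92.9 m is 52.8708 m downgradient of the peak.
√(4πDt) = 172.3 m, giving peak height M/(n_e·A·√(4πDt)) = 26.6/(0.25 × 29.9 × 172.3) = 0.02065 kg/m³.
(x−vt)²/(4Dt) = (52.8708)²/(4 × 2.58 × 916) = 0.2957; exp(−0.2957) = 0.7440.
C = 0.02065 × 0.7440 = 0.0154 kg/m³.

0.0154 kg/m³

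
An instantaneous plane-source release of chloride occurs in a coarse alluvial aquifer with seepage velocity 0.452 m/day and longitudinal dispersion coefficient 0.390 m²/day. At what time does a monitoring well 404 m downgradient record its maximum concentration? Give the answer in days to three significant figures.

892 days

For the 1D instantaneous-source solution, setting ∂C/∂t = 0 at fixed x gives v²t² + 2Dt − x² = 0, so t = (√(D² + v²x²) − D)/v².
√(D² + v²x²) = √(0.390² + 0.452² × 404²) = 182.6; v² = 0.204304.
t = (182.6 − 0.390)/0.204304 = 892 days (vs. the pure-advection estimate x/v = 894 d).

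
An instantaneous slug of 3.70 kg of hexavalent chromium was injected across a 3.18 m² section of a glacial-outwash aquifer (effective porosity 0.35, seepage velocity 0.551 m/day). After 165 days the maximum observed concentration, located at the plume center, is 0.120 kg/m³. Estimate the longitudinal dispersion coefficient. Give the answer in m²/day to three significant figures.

At the plume center C_max = M/(n_e·A·√(4πDt)), so D = M²/(4πt·(n_e·A·C_max)²).
n_e·A·C_max = 0.35 × 3.18 × 0.120 = 0.1336 kg/m.
D = 3.70²/(4π × 165 × 0.1336²) = 0.370 m²/day.

0.370 m²/day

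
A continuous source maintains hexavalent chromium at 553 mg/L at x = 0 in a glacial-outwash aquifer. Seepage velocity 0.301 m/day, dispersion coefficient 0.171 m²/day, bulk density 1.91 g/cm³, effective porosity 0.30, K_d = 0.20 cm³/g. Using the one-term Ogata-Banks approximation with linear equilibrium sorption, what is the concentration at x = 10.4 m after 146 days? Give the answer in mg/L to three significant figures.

537 mg/L

Retardation factor R = 1 + ρ_b·K_d/n = 1 + 1.91 × 0.20/0.30 = 2.273.
Sorption retards both mechanisms: v_R = v/R = 0.1324 m/day, D_R = D/R = 0.07523 m²/day.
v_R·t = 0.1324 × 146 = 19.3304 m; 2√(D_R t) = 6.628 m; argument = (10.4 − 19.3304)/6.628 = -1.347.
C = C₀ × ½·erfc(-1.347) = 553 × 0.9716 = 537 mg/L.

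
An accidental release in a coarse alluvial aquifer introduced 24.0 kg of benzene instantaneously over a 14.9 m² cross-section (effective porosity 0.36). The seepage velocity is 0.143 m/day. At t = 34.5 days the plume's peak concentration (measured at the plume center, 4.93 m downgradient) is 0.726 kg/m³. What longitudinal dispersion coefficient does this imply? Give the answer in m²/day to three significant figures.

At the plume center C_max = M/(n_e·A·√(4πDt)), so D = M²/(4πt·(n_e·A·C_max)²).
n_e·A·C_max = 0.36 × 14.9 × 0.726 = 3.894 kg/m.
D = 24.0²/(4π × 34.5 × 3.894²) = 0.0876 m²/day.

0.0876 m²/day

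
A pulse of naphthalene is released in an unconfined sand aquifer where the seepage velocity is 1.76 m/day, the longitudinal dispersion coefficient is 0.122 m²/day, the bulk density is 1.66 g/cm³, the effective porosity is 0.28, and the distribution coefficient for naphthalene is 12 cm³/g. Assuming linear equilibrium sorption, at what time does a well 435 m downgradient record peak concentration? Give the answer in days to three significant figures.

17800 days

Retardation factor R = 1 + ρ_b·K_d/n = 1 + 1.66 × 12/0.28 = 72.14.
Sorption retards both mechanisms: v_R = v/R = 0.02440 m/day, D_R = D/R = 0.001691 m²/day.
Peak time from v_R²t² + 2D_R t − x² = 0: t = (√(D_R² + v_R²x²) − D_R)/v_R².
√(D_R² + v_R²x²) = √(0.001691² + 0.02440² × 435²) = 10.61; v_R² = 0.0005954.
t = (10.61 − 0.001691)/0.0005954 = 17800 days.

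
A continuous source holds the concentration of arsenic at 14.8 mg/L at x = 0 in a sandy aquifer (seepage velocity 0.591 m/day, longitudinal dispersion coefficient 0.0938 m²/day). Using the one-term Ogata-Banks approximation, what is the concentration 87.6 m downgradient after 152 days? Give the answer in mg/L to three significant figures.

For a continuous step input, C/C₀ ≈ ½·erfc((x−vt)/(2√(Dt))).
vt = 0.591 × 152 = 89.832 m and 2√(Dt) = 2√(0.0938 × 152) = 7.552 m.
Argument (x−vt)/(2√(Dt)) = (87.6 − 89.832)/7.552 = -0.2956; ½·erfc(-0.2956) = 0.6620.
C = 14.8 × 0.6620 = 9.80 mg/L.

9.80 mg/L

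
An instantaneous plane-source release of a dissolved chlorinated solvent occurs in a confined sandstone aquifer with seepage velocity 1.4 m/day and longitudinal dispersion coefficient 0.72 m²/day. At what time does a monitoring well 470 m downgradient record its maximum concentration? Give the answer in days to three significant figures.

335 days

For the 1D instantaneous-source solution, setting ∂C/∂t = 0 at fixed x gives v²t² + 2Dt − x² = 0, so t = (√(D² + v²x²) − D)/v².
√(D² + v²x²) = √(0.72² + 1.4² × 470²) = 658.0; v² = 1.96.
t = (658.0 − 0.72)/1.96 = 335 days (vs. the pure-advection estimate x/v = 336 d).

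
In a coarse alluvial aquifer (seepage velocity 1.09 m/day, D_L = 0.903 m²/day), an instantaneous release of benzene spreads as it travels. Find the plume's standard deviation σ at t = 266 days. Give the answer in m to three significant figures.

Dispersive spreading gives a Gaussian with σ² = 2Dt; advection only shifts the center.
σ = √(2 × 0.903 × 266) = 21.9 m.

21.9 m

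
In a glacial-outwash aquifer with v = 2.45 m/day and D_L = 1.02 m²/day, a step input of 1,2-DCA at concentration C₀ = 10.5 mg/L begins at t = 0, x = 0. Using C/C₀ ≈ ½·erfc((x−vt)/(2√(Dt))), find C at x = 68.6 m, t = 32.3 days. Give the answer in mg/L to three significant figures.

9.48 mg/L

For a continuous step input, C/C₀ ≈ ½·erfc((x−vt)/(2√(Dt))).
vt = 2.45 × 32.3 = 79.135 m and 2√(Dt) = 2√(1.02 × 32.3) = 11.48 m.
Argument (x−vt)/(2√(Dt)) = (68.6 − 79.135)/11.48 = -0.9177; ½·erfc(-0.9177) = 0.9028.
C = 10.5 × 0.9028 = 9.48 mg/L.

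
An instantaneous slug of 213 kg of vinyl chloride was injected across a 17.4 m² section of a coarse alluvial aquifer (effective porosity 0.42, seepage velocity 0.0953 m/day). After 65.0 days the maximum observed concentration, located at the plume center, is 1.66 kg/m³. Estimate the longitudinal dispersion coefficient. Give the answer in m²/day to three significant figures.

At the plume center C_max = M/(n_e·A·√(4πDt)), so D = M²/(4πt·(n_e·A·C_max)²).
n_e·A·C_max = 0.42 × 17.4 × 1.66 = 12.13 kg/m.
D = 213²/(4π × 65.0 × 12.13²) = 0.377 m²/day.

0.377 m²/day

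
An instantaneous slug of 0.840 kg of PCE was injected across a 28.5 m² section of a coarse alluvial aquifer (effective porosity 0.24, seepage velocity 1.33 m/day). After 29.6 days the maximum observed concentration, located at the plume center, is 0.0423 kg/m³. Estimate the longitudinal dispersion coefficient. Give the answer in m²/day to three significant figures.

0.0227 m²/day

At the plume center C_max = M/(n_e·A·√(4πDt)), so D = M²/(4πt·(n_e·A·C_max)²).
n_e·A·C_max = 0.24 × 28.5 × 0.0423 = 0.2893 kg/m.
D = 0.840²/(4π × 29.6 × 0.2893²) = 0.0227 m²/day.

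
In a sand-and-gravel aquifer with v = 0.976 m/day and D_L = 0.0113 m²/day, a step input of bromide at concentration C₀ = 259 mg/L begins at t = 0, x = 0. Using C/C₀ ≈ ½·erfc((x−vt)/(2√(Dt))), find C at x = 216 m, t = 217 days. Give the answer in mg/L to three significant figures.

7.43 mg/L

For a continuous step input, C/C₀ ≈ ½·erfc((x−vt)/(2√(Dt))).
vt = 0.976 × 217 = 211.792 m and 2√(Dt) = 2√(0.0113 × 217) = 3.132 m.
Argument (x−vt)/(2√(Dt)) = (216 − 211.792)/3.132 = 1.344; ½·erfc(1.344) = 0.02867.
C = 259 × 0.02867 = 7.43 mg/L.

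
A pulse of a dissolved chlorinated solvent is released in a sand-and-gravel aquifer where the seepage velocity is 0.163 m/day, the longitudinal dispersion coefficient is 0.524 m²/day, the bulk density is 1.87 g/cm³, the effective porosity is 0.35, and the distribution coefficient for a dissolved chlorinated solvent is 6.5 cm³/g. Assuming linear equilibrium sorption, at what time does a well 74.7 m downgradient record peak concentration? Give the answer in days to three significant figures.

15700 days

Retardation factor R = 1 + ρ_b·K_d/n = 1 + 1.87 × 6.5/0.35 = 35.73.
Sorption retards both mechanisms: v_R = v/R = 0.004562 m/day, D_R = D/R = 0.01467 m²/day.
Peak time from v_R²t² + 2D_R t − x² = 0: t = (√(D_R² + v_R²x²) − D_R)/v_R².
√(D_R² + v_R²x²) = √(0.01467² + 0.004562² × 74.7²) = 0.3411; v_R² = 2.081e-05.
t = (0.3411 − 0.01467)/2.081e-05 = 15700 days.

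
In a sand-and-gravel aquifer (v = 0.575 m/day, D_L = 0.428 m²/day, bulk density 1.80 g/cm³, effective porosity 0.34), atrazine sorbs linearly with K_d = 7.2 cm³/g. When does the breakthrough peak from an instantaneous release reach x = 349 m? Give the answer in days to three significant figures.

Retardation factor R = 1 + ρ_b·K_d/n = 1 + 1.80 × 7.2/0.34 = 39.12.
Sorption retards both mechanisms: v_R = v/R = 0.01470 m/day, D_R = D/R = 0.01094 m²/day.
Peak time from v_R²t² + 2D_R t − x² = 0: t = (√(D_R² + v_R²x²) − D_R)/v_R².
√(D_R² + v_R²x²) = √(0.01094² + 0.01470² × 349²) = 5.130; v_R² = 0.0002161.
t = (5.130 − 0.01094)/0.0002161 = 23700 days.

23700 days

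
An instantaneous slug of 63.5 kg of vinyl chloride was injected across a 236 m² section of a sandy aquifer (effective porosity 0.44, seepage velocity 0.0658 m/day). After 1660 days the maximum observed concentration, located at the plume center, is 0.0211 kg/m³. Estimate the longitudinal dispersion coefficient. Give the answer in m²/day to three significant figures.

0.0403 m²/day

At the plume center C_max = M/(n_e·A·√(4πDt)), so D = M²/(4πt·(n_e·A·C_max)²).
n_e·A·C_max = 0.44 × 236 × 0.0211 = 2.191 kg/m.
D = 63.5²/(4π × 1660 × 2.191²) = 0.0403 m²/day.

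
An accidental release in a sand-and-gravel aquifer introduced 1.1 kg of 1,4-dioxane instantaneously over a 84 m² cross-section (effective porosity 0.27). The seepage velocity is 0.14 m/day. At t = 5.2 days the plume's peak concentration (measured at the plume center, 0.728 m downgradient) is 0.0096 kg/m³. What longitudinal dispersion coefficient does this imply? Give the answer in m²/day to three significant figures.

At the plume center C_max = M/(n_e·A·√(4πDt)), so D = M²/(4πt·(n_e·A·C_max)²).
n_e·A·C_max = 0.27 × 84 × 0.0096 = 0.2177 kg/m.
D = 1.1²/(4π × 5.2 × 0.2177²) = 0.391 m²/day.

0.391 m²/day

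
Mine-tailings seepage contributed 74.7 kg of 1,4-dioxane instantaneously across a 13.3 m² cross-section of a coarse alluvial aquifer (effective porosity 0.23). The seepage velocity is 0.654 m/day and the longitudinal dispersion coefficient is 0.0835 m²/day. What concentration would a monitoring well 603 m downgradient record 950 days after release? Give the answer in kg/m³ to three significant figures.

0.269 kg/m³

For an instantaneous plane source, C(x,t) = M/(n_e·A·√(4πDt)) · exp(−(x−vt)²/(4Dt)), with n_e·A the pore (flow) area.
Plume center vt = 0.654 × 950 = 621.3 m, so the well at 603 m is 18.3 m upgradient of the peak.
√(4πDt) = 31.57 m, giving peak height M/(n_e·A·√(4πDt)) = 74.7/(0.23 × 13.3 × 31.57) = 0.7735 kg/m³.
(x−vt)²/(4Dt) = (-18.3)²/(4 × 0.0835 × 950) = 1.055; exp(−1.055) = 0.3482.
C = 0.7735 × 0.3482 = 0.269 kg/m³.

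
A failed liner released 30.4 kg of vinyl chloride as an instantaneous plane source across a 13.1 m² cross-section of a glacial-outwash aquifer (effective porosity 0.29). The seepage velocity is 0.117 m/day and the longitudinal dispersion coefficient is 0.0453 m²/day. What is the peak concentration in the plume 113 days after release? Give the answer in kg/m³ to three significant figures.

The peak of an instantaneous 1D plume sits at x = vt; there the Gaussian factor is 1 and C_max = M/(n_e·A·√(4πDt)), where n_e·A is the pore area the mass is dissolved in.
√(4πDt) = √(4π × 0.0453 × 113) = 8.020 m, so C_max = 30.4/(0.29 × 13.1 × 8.020) = 0.998 kg/m³.

0.998 kg/m³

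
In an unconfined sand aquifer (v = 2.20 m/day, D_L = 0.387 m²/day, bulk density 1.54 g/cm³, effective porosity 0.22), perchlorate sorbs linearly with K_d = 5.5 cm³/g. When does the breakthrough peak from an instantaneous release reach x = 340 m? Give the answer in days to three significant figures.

6100 days

Retardation factor R = 1 + ρ_b·K_d/n = 1 + 1.54 × 5.5/0.22 = 39.50.
Sorption retards both mechanisms: v_R = v/R = 0.05570 m/day, D_R = D/R = 0.009797 m²/day.
Peak time from v_R²t² + 2D_R t − x² = 0: t = (√(D_R² + v_R²x²) − D_R)/v_R².
√(D_R² + v_R²x²) = √(0.009797² + 0.05570² × 340²) = 18.94; v_R² = 0.003102.
t = (18.94 − 0.009797)/0.003102 = 6100 days.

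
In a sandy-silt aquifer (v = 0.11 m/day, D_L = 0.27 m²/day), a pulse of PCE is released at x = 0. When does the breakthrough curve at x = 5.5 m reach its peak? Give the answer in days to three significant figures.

For the 1D instantaneous-source solution, setting ∂C/∂t = 0 at fixed x gives v²t² + 2Dt − x² = 0, so t = (√(D² + v²x²) − D)/v².
√(D² + v²x²) = √(0.27² + 0.11² × 5.5²) = 0.6625; v² = 0.0121.
t = (0.6625 − 0.27)/0.0121 = 32.4 days (vs. the pure-advection estimate x/v = 50.0 d).

32.4 days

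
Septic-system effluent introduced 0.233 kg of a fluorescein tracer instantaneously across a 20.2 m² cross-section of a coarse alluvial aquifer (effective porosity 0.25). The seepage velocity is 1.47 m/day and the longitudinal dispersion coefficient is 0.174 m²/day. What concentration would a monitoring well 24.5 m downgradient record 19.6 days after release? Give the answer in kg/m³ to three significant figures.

0.00180 kg/m³

For an instantaneous plane source, C(x,t) = M/(n_e·A·√(4πDt)) · exp(−(x−vt)²/(4Dt)), with n_e·A the pore (flow) area.
Plume center vt = 1.47 × 19.6 = 28.812 m, so the well at 24.5 m is 4.312 m upgradient of the peak.
√(4πDt) = 6.546 m, giving peak height M/(n_e·A·√(4πDt)) = 0.233/(0.25 × 20.2 × 6.546) = 0.007048 kg/m³.
(x−vt)²/(4Dt) = (-4.312)²/(4 × 0.174 × 19.6) = 1.363; exp(−1.363) = 0.2559.
C = 0.007048 × 0.2559 = 0.00180 kg/m³.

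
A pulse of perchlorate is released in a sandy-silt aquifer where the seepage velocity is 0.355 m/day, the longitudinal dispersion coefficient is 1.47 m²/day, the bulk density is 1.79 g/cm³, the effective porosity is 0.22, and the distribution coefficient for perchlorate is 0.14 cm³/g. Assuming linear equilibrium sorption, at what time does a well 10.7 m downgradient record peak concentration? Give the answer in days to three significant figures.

Retardation factor R = 1 + ρ_b·K_d/n = 1 + 1.79 × 0.14/0.22 = 2.139.
Sorption retards both mechanisms: v_R = v/R = 0.1660 m/day, D_R = D/R = 0.6872 m²/day.
Peak time from v_R²t² + 2D_R t − x² = 0: t = (√(D_R² + v_R²x²) − D_R)/v_R².
√(D_R² + v_R²x²) = √(0.6872² + 0.1660² × 10.7²) = 1.905; v_R² = 0.02756.
t = (1.905 − 0.6872)/0.02756 = 44.2 days.

44.2 days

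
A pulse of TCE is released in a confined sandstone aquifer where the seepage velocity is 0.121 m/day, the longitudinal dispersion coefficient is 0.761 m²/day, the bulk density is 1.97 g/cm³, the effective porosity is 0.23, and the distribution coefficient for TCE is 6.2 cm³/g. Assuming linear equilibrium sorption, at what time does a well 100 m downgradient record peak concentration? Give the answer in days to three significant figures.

Retardation factor R = 1 + ρ_b·K_d/n = 1 + 1.97 × 6.2/0.23 = 54.10.
Sorption retards both mechanisms: v_R = v/R = 0.002237 m/day, D_R = D/R = 0.01407 m²/day.
Peak time from v_R²t² + 2D_R t − x² = 0: t = (√(D_R² + v_R²x²) − D_R)/v_R².
√(D_R² + v_R²x²) = √(0.01407² + 0.002237² × 100²) = 0.2241; v_R² = 5.004e-06.
t = (0.2241 − 0.01407)/5.004e-06 = 42000 days.

42000 days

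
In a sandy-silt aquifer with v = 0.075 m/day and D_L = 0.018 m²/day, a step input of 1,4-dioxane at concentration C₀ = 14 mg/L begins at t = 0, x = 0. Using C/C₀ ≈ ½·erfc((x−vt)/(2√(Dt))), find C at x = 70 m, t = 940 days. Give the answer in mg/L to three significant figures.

For a continuous step input, C/C₀ ≈ ½·erfc((x−vt)/(2√(Dt))).
vt = 0.075 × 940 = 70.5 m and 2√(Dt) = 2√(0.018 × 940) = 8.227 m.
Argument (x−vt)/(2√(Dt)) = (70 − 70.5)/8.227 = -0.06078; ½·erfc(-0.06078) = 0.5342.
C = 14 × 0.5342 = 7.48 mg/L.

7.48 mg/L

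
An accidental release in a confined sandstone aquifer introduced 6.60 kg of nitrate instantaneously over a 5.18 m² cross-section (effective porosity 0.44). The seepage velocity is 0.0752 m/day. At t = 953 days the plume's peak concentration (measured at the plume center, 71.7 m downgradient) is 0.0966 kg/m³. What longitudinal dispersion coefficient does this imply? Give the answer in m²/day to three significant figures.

0.0750 m²/day

At the plume center C_max = M/(n_e·A·√(4πDt)), so D = M²/(4πt·(n_e·A·C_max)²).
n_e·A·C_max = 0.44 × 5.18 × 0.0966 = 0.2202 kg/m.
D = 6.60²/(4π × 953 × 0.2202²) = 0.0750 m²/day.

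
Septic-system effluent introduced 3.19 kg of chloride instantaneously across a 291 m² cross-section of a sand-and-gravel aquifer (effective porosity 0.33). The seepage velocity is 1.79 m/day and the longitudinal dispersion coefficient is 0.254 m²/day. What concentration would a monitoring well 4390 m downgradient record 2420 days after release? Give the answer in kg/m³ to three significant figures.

For an instantaneous plane source, C(x,t) = M/(n_e·A·√(4πDt)) · exp(−(x−vt)²/(4Dt)), with n_e·A the pore (flow) area.
Plume center vt = 1.79 × 2420 = 4331.8 m, so the well at 4390 m is 58.2 m downgradient of the peak.
√(4πDt) = 87.89 m, giving peak height M/(n_e·A·√(4πDt)) = 3.19/(0.33 × 291 × 87.89) = 0.0003780 kg/m³.
(x−vt)²/(4Dt) = (58.2)²/(4 × 0.254 × 2420) = 1.378; exp(−1.378) = 0.2521.
C = 0.0003780 × 0.2521 = 9.53e-05 kg/m³.

9.53e-05 kg/m³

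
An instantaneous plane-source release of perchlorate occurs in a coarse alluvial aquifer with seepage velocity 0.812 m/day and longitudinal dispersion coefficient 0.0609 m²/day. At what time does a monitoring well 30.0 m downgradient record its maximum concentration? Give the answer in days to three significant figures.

For the 1D instantaneous-source solution, setting ∂C/∂t = 0 at fixed x gives v²t² + 2Dt − x² = 0, so t = (√(D² + v²x²) − D)/v².
√(D² + v²x²) = √(0.0609² + 0.812² × 30.0²) = 24.36; v² = 0.659344.
t = (24.36 − 0.0609)/0.659344 = 36.9 days (vs. the pure-advection estimate x/v = 36.9 d).

36.9 days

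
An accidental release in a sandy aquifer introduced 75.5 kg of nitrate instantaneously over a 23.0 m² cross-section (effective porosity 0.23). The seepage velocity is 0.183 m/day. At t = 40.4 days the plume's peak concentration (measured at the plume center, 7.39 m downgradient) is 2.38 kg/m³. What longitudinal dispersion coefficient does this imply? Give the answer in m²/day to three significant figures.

0.0708 m²/day

At the plume center C_max = M/(n_e·A·√(4πDt)), so D = M²/(4πt·(n_e·A·C_max)²).
n_e·A·C_max = 0.23 × 23.0 × 2.38 = 12.59 kg/m.
D = 75.5²/(4π × 40.4 × 12.59²) = 0.0708 m²/day.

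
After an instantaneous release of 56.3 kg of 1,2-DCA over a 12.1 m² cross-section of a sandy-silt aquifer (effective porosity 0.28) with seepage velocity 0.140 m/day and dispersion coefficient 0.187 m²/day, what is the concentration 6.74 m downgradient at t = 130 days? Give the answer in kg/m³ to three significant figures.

For an instantaneous plane source, C(x,t) = M/(n_e·A·√(4πDt)) · exp(−(x−vt)²/(4Dt)), with n_e·A the pore (flow) area.
Plume center vt = 0.140 × 130 = 18.2 m, so the well at 6.74 m is 11.46 m upgradient of the peak.
√(4πDt) = 17.48 m, giving peak height M/(n_e·A·√(4πDt)) = 56.3/(0.28 × 12.1 × 17.48) = 0.9507 kg/m³.
(x−vt)²/(4Dt) = (-11.46)²/(4 × 0.187 × 130) = 1.351; exp(−1.351) = 0.2590.
C = 0.9507 × 0.2590 = 0.246 kg/m³.

0.246 kg/m³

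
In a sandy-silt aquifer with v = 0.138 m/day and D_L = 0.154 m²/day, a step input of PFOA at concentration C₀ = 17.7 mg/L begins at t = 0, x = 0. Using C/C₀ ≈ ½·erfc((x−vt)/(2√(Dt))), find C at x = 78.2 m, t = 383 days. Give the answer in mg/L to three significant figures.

For a continuous step input, C/C₀ ≈ ½·erfc((x−vt)/(2√(Dt))).
vt = 0.138 × 383 = 52.854 m and 2√(Dt) = 2√(0.154 × 383) = 15.36 m.
Argument (x−vt)/(2√(Dt)) = (78.2 − 52.854)/15.36 = 1.650; ½·erfc(1.650) = 0.009812.
C = 17.7 × 0.009812 = 0.174 mg/L.

0.174 mg/L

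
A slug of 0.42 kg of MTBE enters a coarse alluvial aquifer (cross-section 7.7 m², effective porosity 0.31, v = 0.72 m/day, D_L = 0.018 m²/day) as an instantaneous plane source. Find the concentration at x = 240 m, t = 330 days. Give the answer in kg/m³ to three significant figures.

For an instantaneous plane source, C(x,t) = M/(n_e·A·√(4πDt)) · exp(−(x−vt)²/(4Dt)), with n_e·A the pore (flow) area.
Plume center vt = 0.72 × 330 = 237.6 m, so the well at 240 m is 2.4 m downgradient of the peak.
√(4πDt) = 8.640 m, giving peak height M/(n_e·A·√(4πDt)) = 0.42/(0.31 × 7.7 × 8.640) = 0.02036 kg/m³.
(x−vt)²/(4Dt) = (2.4)²/(4 × 0.018 × 330) = 0.2424; exp(−0.2424) = 0.7847.
C = 0.02036 × 0.7847 = 0.0160 kg/m³.

0.0160 kg/m³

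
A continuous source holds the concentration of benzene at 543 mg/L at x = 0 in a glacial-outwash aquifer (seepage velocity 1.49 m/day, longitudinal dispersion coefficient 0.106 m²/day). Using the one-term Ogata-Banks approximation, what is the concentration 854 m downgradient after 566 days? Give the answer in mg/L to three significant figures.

For a continuous step input, C/C₀ ≈ ½·erfc((x−vt)/(2√(Dt))).
vt = 1.49 × 566 = 843.34 m and 2√(Dt) = 2√(0.106 × 566) = 15.49 m.
Argument (x−vt)/(2√(Dt)) = (854 − 843.34)/15.49 = 0.6882; ½·erfc(0.6882) = 0.1652.
C = 543 × 0.1652 = 89.7 mg/L.

89.7 mg/L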